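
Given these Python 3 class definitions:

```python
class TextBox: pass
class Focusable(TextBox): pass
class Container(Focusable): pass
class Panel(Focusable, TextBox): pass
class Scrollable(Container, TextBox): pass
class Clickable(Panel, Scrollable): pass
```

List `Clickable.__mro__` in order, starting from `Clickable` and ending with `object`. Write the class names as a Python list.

[Clickable, Panel, Scrollable, Container, Focusable, TextBox, object]

L[Clickable] = Clickable + merge(L[Panel], L[Scrollable], [Panel Scrollable])
  take Panel:  [Panel Focusable TextBox object] + [Scrollable Container Focusable TextBox object] + [Panel Scrollable]
  take Scrollable:  [Focusable TextBox object] + [Scrollable Container Focusable TextBox object] + [Scrollable]
  take Container:  [Focusable TextBox object] + [Container Focusable TextBox object]
  take Focusable:  [Focusable TextBox object] + [Focusable TextBox object]
  take TextBox:  [TextBox object] + [TextBox object]
  take object:  [object] + [object]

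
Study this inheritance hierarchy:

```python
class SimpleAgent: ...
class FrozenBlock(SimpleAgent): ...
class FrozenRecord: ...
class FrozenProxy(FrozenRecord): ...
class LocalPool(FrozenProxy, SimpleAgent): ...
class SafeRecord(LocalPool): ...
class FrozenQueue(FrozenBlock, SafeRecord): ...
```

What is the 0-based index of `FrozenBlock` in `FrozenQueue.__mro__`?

1

L[FrozenQueue] = FrozenQueue + merge(L[FrozenBlock], L[SafeRecord], [FrozenBlock SafeRecord])
  take FrozenBlock:  [FrozenBlock SimpleAgent object] + [SafeRecord LocalPool FrozenProxy FrozenRecord SimpleAgent object] + [FrozenBlock SafeRecord]
  take SafeRecord:  [SimpleAgent object] + [SafeRecord LocalPool FrozenProxy FrozenRecord SimpleAgent object] + [SafeRecord]
  take LocalPool:  [SimpleAgent object] + [LocalPool FrozenProxy FrozenRecord SimpleAgent object]
  take FrozenProxy:  [SimpleAgent object] + [FrozenProxy FrozenRecord SimpleAgent object]
  take FrozenRecord:  [SimpleAgent object] + [FrozenRecord SimpleAgent object]
  take SimpleAgent:  [SimpleAgent object] + [SimpleAgent object]
  take object:  [object] + [object]
MRO: FrozenQueue FrozenBlock SafeRecord LocalPool FrozenProxy FrozenRecord SimpleAgent object
FrozenBlock sits at index 1.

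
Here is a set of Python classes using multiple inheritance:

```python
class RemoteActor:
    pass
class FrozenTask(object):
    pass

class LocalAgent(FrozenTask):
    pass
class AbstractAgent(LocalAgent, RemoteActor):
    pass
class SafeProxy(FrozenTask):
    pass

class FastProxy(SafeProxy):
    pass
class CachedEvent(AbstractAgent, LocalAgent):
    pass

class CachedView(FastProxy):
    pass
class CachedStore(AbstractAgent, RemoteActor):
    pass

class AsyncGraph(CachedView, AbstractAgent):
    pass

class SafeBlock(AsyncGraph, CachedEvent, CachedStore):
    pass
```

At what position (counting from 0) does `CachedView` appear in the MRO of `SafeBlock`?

L[SafeBlock] = SafeBlock + merge(L[AsyncGraph], L[CachedEvent], L[CachedStore], [AsyncGraph CachedEvent CachedStore])
  take AsyncGraph:  [AsyncGraph CachedView FastProxy SafeProxy AbstractAgent LocalAgent FrozenTask RemoteActor object] + [CachedEvent AbstractAgent LocalAgent FrozenTask RemoteActor object] + [CachedStore AbstractAgent LocalAgent FrozenTask RemoteActor object] + [AsyncGraph CachedEvent CachedStore]
  take CachedView:  [CachedView FastProxy SafeProxy AbstractAgent LocalAgent FrozenTask RemoteActor object] + [CachedEvent AbstractAgent LocalAgent FrozenTask RemoteActor object] + [CachedStore AbstractAgent LocalAgent FrozenTask RemoteActor object] + [CachedEvent CachedStore]
  take FastProxy:  [FastProxy SafeProxy AbstractAgent LocalAgent FrozenTask RemoteActor object] + [CachedEvent AbstractAgent LocalAgent FrozenTask RemoteActor object] + [CachedStore AbstractAgent LocalAgent FrozenTask RemoteActor object] + [CachedEvent CachedStore]
  take SafeProxy:  [SafeProxy AbstractAgent LocalAgent FrozenTask RemoteActor object] + [CachedEvent AbstractAgent LocalAgent FrozenTask RemoteActor object] + [CachedStore AbstractAgent LocalAgent FrozenTask RemoteActor object] + [CachedEvent CachedStore]
  take CachedEvent:  [AbstractAgent LocalAgent FrozenTask RemoteActor object] + [CachedEvent AbstractAgent LocalAgent FrozenTask RemoteActor object] + [CachedStore AbstractAgent LocalAgent FrozenTask RemoteActor object] + [CachedEvent CachedStore]
  take CachedStore:  [AbstractAgent LocalAgent FrozenTask RemoteActor object] + [AbstractAgent LocalAgent FrozenTask RemoteActor object] + [CachedStore AbstractAgent LocalAgent FrozenTask RemoteActor object] + [CachedStore]
  take AbstractAgent:  [AbstractAgent LocalAgent FrozenTask RemoteActor object] + [AbstractAgent LocalAgent FrozenTask RemoteActor object] + [AbstractAgent LocalAgent FrozenTask RemoteActor object]
  take LocalAgent:  [LocalAgent FrozenTask RemoteActor object] + [LocalAgent FrozenTask RemoteActor object] + [LocalAgent FrozenTask RemoteActor object]
  take FrozenTask:  [FrozenTask RemoteActor object] + [FrozenTask RemoteActor object] + [FrozenTask RemoteActor object]
  take RemoteActor:  [RemoteActor object] + [RemoteActor object] + [RemoteActor object]
  take object:  [object] + [object] + [object]
MRO: SafeBlock AsyncGraph CachedView FastProxy SafeProxy CachedEvent CachedStore AbstractAgent LocalAgent FrozenTask RemoteActor object
CachedView sits at index 2.

2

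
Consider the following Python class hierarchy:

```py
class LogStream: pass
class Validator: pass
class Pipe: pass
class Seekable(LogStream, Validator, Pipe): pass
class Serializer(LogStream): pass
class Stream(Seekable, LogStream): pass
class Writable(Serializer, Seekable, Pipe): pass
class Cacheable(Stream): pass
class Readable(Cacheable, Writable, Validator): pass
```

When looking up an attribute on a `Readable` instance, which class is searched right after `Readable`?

Cacheable

L[Readable] = Readable + merge(L[Cacheable], L[Writable], L[Validator], [Cacheable Writable Validator])
  take Cacheable:  [Cacheable Stream Seekable LogStream Validator Pipe object] + [Writable Serializer Seekable LogStream Validator Pipe object] + [Validator object] + [Cacheable Writable Validator]
  take Stream:  [Stream Seekable LogStream Validator Pipe object] + [Writable Serializer Seekable LogStream Validator Pipe object] + [Validator object] + [Writable Validator]
  take Writable:  [Seekable LogStream Validator Pipe object] + [Writable Serializer Seekable LogStream Validator Pipe object] + [Validator object] + [Writable Validator]
  take Serializer:  [Seekable LogStream Validator Pipe object] + [Serializer Seekable LogStream Validator Pipe object] + [Validator object] + [Validator]
  take Seekable:  [Seekable LogStream Validator Pipe object] + [Seekable LogStream Validator Pipe object] + [Validator object] + [Validator]
  take LogStream:  [LogStream Validator Pipe object] + [LogStream Validator Pipe object] + [Validator object] + [Validator]
  take Validator:  [Validator Pipe object] + [Validator Pipe object] + [Validator object] + [Validator]
  take Pipe:  [Pipe object] + [Pipe object] + [object]
  take object:  [object] + [object] + [object]
MRO: Readable Cacheable Stream Writable Serializer Seekable LogStream Validator Pipe object
Readable is at position 0; next is Cacheable.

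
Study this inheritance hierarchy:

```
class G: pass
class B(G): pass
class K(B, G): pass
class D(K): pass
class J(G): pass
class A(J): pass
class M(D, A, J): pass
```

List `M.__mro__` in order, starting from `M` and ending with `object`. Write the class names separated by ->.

L[M] = M + merge(L[D], L[A], L[J], [D A J])
  take D:  [D K B G object] + [A J G object] + [J G object] + [D A J]
  take K:  [K B G object] + [A J G object] + [J G object] + [A J]
  take B:  [B G object] + [A J G object] + [J G object] + [A J]
  take A:  [G object] + [A J G object] + [J G object] + [A J]
  take J:  [G object] + [J G object] + [J G object] + [J]
  take G:  [G object] + [G object] + [G object]
  take object:  [object] + [object] + [object]

M -> D -> K -> B -> A -> J -> G -> object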